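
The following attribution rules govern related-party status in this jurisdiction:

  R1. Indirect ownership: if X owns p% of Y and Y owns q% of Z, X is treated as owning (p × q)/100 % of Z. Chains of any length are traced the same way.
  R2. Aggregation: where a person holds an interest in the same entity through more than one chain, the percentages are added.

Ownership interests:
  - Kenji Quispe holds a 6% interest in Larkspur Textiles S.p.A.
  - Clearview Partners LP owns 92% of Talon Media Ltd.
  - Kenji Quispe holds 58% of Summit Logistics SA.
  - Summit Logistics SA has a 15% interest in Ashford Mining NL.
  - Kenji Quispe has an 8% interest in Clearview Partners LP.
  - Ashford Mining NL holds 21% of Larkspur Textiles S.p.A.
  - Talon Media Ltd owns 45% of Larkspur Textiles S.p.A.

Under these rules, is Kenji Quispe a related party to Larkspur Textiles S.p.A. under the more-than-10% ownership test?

Yes

Chain via Summit Logistics SA → Ashford Mining NL (R1): 58% × 15% × 21% = 1.827% of Larkspur Textiles S.p.A.
Chain via Clearview Partners LP → Talon Media Ltd (R1): 8% × 92% × 45% = 3.312% of Larkspur Textiles S.p.A.
Direct interest in Larkspur Textiles S.p.A: 6%.
Aggregating (R2): 1.827% + 3.312% + 6% = 11.139%.
11.139% exceeds the 10% threshold, so Kenji is a related party to Larkspur Textiles S.p.A.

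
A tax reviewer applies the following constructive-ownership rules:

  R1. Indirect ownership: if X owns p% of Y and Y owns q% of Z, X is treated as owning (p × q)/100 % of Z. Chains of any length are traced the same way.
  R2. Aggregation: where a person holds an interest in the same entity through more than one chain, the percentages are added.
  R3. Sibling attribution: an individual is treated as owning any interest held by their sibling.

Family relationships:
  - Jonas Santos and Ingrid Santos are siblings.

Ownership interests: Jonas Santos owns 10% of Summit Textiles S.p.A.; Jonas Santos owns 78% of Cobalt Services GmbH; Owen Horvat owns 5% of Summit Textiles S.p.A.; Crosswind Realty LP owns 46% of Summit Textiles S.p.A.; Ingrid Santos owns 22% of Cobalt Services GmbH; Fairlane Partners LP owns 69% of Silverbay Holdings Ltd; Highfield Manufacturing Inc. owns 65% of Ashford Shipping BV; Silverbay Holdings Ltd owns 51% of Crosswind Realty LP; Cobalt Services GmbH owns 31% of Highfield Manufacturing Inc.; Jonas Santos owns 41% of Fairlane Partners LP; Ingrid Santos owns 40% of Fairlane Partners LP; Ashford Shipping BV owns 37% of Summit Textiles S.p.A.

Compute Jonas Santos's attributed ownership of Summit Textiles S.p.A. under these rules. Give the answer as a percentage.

30.567294%

By sibling attribution (R3), Jonas Santos is treated as also owning Ingrid Santos's interest in Cobalt Services GmbH, giving 78% + 22% = 100%.
By sibling attribution (R3), Jonas Santos is treated as also owning Ingrid Santos's interest in Fairlane Partners LP, giving 41% + 40% = 81%.
Chain via Cobalt Services GmbH → Highfield Manufacturing Inc. → Ashford Shipping BV (R1): 100% × 31% × 65% × 37% = 7.4555% of Summit Textiles S.p.A.
Chain via Fairlane Partners LP → Silverbay Holdings Ltd → Crosswind Realty LP (R1): 81% × 69% × 51% × 46% = 13.111794% of Summit Textiles S.p.A.
Direct interest in Summit Textiles S.p.A: 10%.
Aggregating (R2): 7.4555% + 13.111794% + 10% = 30.567294%.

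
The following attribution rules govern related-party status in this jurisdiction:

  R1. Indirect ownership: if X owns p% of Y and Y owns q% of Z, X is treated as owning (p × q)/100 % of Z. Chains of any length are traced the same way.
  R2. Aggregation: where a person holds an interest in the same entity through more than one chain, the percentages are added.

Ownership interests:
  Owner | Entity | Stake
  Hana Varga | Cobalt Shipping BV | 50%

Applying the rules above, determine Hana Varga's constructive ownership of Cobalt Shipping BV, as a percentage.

Direct interest in Cobalt Shipping BV: 50%.

50%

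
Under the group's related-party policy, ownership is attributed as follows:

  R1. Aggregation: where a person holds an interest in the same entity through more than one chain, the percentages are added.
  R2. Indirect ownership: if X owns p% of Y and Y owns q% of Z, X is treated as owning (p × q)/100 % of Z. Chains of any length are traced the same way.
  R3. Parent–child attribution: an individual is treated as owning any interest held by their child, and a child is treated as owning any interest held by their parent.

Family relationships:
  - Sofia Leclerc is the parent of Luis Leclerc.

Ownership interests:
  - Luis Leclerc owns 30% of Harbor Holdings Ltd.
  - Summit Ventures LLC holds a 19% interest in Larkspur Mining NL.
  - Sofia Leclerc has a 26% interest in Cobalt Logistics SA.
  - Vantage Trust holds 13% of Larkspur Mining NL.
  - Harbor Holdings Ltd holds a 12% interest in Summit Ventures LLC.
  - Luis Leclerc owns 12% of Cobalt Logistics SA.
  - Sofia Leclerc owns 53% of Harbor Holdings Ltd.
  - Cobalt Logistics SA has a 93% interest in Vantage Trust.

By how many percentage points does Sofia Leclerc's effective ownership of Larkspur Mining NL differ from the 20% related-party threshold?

13.5134

By parent–child attribution (R3), Sofia Leclerc is treated as also owning Luis Leclerc's interest in Harbor Holdings Ltd, giving 53% + 30% = 83%.
By parent–child attribution (R3), Sofia Leclerc is treated as also owning Luis Leclerc's interest in Cobalt Logistics SA, giving 26% + 12% = 38%.
Chain via Harbor Holdings Ltd → Summit Ventures LLC (R2): 83% × 12% × 19% = 1.8924% of Larkspur Mining NL.
Chain via Cobalt Logistics SA → Vantage Trust (R2): 38% × 93% × 13% = 4.5942% of Larkspur Mining NL.
Aggregating (R1): 1.8924% + 4.5942% = 6.4866%.
6.4866% falls short of the 20% threshold by 13.5134 percentage points.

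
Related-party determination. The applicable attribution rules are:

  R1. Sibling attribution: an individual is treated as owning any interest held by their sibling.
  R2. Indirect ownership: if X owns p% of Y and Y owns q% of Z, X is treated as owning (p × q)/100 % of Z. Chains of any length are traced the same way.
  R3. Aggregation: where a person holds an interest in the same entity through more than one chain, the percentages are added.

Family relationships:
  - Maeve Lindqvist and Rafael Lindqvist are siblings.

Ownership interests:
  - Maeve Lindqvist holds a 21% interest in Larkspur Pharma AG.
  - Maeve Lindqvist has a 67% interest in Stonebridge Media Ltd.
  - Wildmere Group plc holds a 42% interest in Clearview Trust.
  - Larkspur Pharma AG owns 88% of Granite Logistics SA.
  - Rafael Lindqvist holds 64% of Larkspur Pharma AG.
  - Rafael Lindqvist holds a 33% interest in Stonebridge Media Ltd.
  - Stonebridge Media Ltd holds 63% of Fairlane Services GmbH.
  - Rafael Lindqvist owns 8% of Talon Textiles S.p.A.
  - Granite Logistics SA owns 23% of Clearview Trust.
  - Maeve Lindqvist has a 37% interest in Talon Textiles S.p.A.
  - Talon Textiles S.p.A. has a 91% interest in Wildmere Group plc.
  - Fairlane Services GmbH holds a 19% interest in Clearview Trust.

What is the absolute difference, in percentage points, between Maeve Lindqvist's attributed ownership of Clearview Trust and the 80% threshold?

33.627

By sibling attribution (R1), Maeve Lindqvist is treated as also owning Rafael Lindqvist's interest in Talon Textiles S.p.A, giving 37% + 8% = 45%.
By sibling attribution (R1), Maeve Lindqvist is treated as also owning Rafael Lindqvist's interest in Stonebridge Media Ltd, giving 67% + 33% = 100%.
By sibling attribution (R1), Maeve Lindqvist is treated as also owning Rafael Lindqvist's interest in Larkspur Pharma AG, giving 21% + 64% = 85%.
Chain via Talon Textiles S.p.A. → Wildmere Group plc (R2): 45% × 91% × 42% = 17.199% of Clearview Trust.
Chain via Stonebridge Media Ltd → Fairlane Services GmbH (R2): 100% × 63% × 19% = 11.97% of Clearview Trust.
Chain via Larkspur Pharma AG → Granite Logistics SA (R2): 85% × 88% × 23% = 17.204% of Clearview Trust.
Aggregating (R3): 17.199% + 11.97% + 17.204% = 46.373%.
46.373% falls short of the 80% threshold by 33.627 percentage points.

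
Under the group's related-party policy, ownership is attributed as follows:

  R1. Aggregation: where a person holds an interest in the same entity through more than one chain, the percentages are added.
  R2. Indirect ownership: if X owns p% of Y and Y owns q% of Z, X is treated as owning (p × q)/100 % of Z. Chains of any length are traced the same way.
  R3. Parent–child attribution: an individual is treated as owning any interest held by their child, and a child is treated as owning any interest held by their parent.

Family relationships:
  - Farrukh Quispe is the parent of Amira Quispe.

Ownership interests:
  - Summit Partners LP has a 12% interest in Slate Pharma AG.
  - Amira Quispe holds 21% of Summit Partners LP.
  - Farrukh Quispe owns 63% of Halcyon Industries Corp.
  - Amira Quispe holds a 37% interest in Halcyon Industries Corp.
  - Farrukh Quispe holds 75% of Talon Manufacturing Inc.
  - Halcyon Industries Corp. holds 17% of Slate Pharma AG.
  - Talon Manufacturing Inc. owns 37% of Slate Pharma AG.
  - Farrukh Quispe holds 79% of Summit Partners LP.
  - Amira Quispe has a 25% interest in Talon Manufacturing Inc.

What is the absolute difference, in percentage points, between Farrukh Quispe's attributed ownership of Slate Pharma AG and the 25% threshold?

By parent–child attribution (R3), Farrukh Quispe is treated as also owning Amira Quispe's interest in Summit Partners LP, giving 79% + 21% = 100%.
By parent–child attribution (R3), Farrukh Quispe is treated as also owning Amira Quispe's interest in Halcyon Industries Corp, giving 63% + 37% = 100%.
By parent–child attribution (R3), Farrukh Quispe is treated as also owning Amira Quispe's interest in Talon Manufacturing Inc, giving 75% + 25% = 100%.
Chain via Summit Partners LP (R2): 100% × 12% = 12% of Slate Pharma AG.
Chain via Halcyon Industries Corp. (R2): 100% × 17% = 17% of Slate Pharma AG.
Chain via Talon Manufacturing Inc. (R2): 100% × 37% = 37% of Slate Pharma AG.
Aggregating (R1): 12% + 17% + 37% = 66%.
66% exceeds the 25% threshold by 41 percentage points.

41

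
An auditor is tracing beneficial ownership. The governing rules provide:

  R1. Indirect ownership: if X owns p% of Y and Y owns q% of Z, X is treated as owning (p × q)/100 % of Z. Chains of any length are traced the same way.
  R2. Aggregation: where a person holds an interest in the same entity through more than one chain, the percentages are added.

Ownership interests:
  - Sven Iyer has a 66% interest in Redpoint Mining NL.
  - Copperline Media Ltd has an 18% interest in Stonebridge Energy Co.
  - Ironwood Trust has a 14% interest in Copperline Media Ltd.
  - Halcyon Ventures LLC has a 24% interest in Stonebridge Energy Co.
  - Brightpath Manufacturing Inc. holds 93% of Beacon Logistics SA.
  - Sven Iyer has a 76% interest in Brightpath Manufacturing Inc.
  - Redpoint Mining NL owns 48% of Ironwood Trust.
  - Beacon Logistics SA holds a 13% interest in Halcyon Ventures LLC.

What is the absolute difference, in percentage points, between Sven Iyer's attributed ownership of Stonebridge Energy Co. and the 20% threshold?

16.996448

Chain via Redpoint Mining NL → Ironwood Trust → Copperline Media Ltd (R1): 66% × 48% × 14% × 18% = 0.798336% of Stonebridge Energy Co.
Chain via Brightpath Manufacturing Inc. → Beacon Logistics SA → Halcyon Ventures LLC (R1): 76% × 93% × 13% × 24% = 2.205216% of Stonebridge Energy Co.
Aggregating (R2): 0.798336% + 2.205216% = 3.003552%.
3.003552% falls short of the 20% threshold by 16.996448 percentage points.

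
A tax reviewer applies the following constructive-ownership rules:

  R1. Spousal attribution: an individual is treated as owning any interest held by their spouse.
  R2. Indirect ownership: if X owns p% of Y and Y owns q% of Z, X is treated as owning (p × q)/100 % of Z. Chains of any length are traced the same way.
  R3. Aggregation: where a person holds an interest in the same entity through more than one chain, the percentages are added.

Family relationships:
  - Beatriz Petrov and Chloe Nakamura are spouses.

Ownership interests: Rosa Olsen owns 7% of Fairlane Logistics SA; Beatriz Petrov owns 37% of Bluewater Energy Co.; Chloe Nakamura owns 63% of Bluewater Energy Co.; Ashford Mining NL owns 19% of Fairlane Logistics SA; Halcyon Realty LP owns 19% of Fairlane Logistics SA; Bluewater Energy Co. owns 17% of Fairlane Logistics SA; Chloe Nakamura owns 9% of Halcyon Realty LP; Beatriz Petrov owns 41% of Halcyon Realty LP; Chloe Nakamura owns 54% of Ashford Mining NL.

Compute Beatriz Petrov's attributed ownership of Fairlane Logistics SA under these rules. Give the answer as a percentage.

36.76%

By spousal attribution (R1), Beatriz Petrov is treated as also owning Chloe Nakamura's interest in Halcyon Realty LP, giving 41% + 9% = 50%.
By spousal attribution (R1), Beatriz Petrov is treated as also owning Chloe Nakamura's interest in Bluewater Energy Co, giving 37% + 63% = 100%.
By spousal attribution (R1), Beatriz Petrov is treated as owning Chloe Nakamura's 54% interest in Ashford Mining NL.
Chain via Halcyon Realty LP (R2): 50% × 19% = 9.5% of Fairlane Logistics SA.
Chain via Bluewater Energy Co. (R2): 100% × 17% = 17% of Fairlane Logistics SA.
Chain via Ashford Mining NL (R2): 54% × 19% = 10.26% of Fairlane Logistics SA.
Aggregating (R3): 9.5% + 17% + 10.26% = 36.76%.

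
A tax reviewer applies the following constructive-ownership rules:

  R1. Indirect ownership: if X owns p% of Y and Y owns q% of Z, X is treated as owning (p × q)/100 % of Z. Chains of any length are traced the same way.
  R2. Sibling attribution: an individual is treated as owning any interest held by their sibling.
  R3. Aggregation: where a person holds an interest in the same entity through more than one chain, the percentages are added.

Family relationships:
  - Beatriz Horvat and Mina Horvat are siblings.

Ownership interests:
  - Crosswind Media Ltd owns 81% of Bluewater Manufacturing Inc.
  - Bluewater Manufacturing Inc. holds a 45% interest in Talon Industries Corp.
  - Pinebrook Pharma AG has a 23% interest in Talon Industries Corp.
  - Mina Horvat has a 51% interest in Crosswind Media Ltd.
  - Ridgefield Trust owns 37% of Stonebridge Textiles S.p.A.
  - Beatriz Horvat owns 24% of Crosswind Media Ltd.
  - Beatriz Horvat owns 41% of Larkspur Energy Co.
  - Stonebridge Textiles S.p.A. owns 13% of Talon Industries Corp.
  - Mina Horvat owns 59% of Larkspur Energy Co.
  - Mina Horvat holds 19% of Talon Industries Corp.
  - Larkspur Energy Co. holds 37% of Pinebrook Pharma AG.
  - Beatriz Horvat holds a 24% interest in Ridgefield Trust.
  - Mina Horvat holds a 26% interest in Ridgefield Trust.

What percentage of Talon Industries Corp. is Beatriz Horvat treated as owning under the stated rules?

By sibling attribution (R2), Beatriz Horvat is treated as also owning Mina Horvat's interest in Ridgefield Trust, giving 24% + 26% = 50%.
By sibling attribution (R2), Beatriz Horvat is treated as also owning Mina Horvat's interest in Larkspur Energy Co, giving 41% + 59% = 100%.
By sibling attribution (R2), Beatriz Horvat is treated as also owning Mina Horvat's interest in Crosswind Media Ltd, giving 24% + 51% = 75%.
By sibling attribution (R2), Beatriz Horvat is treated as owning Mina Horvat's 19% interest in Talon Industries Corp.
Chain via Ridgefield Trust → Stonebridge Textiles S.p.A. (R1): 50% × 37% × 13% = 2.405% of Talon Industries Corp.
Chain via Larkspur Energy Co. → Pinebrook Pharma AG (R1): 100% × 37% × 23% = 8.51% of Talon Industries Corp.
Chain via Crosswind Media Ltd → Bluewater Manufacturing Inc. (R1): 75% × 81% × 45% = 27.3375% of Talon Industries Corp.
Direct interest in Talon Industries Corp: 19%.
Aggregating (R3): 2.405% + 8.51% + 27.3375% + 19% = 57.2525%.

57.2525%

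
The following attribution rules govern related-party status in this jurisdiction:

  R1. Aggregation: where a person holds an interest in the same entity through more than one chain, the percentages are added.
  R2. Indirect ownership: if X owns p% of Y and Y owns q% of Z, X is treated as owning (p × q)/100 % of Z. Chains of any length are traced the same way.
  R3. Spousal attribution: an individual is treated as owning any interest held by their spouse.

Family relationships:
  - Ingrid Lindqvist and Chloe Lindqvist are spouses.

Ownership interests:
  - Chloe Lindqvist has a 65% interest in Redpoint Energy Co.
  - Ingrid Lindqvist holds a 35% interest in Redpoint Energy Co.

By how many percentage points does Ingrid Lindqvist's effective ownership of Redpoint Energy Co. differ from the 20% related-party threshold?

80

By spousal attribution (R3), Ingrid Lindqvist is treated as also owning Chloe Lindqvist's interest in Redpoint Energy Co, giving 35% + 65% = 100%.
Direct interest in Redpoint Energy Co: 100%.
100% exceeds the 20% threshold by 80 percentage points.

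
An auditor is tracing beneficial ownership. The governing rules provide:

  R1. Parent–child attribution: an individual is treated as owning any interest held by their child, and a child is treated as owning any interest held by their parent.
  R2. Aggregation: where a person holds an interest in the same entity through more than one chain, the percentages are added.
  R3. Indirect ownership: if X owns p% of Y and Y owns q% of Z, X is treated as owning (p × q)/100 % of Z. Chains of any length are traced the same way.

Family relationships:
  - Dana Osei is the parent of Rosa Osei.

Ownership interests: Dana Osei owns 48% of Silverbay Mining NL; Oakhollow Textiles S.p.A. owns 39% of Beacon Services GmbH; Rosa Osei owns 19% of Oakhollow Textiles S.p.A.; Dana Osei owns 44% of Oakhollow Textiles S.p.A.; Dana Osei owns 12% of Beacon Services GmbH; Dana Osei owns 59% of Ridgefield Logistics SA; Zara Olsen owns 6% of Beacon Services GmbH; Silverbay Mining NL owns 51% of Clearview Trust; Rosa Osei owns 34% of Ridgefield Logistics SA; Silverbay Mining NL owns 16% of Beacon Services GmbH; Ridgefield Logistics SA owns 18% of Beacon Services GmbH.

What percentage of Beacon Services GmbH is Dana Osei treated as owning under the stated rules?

60.99%

By parent–child attribution (R1), Dana Osei is treated as also owning Rosa Osei's interest in Oakhollow Textiles S.p.A, giving 44% + 19% = 63%.
By parent–child attribution (R1), Dana Osei is treated as also owning Rosa Osei's interest in Ridgefield Logistics SA, giving 59% + 34% = 93%.
Chain via Oakhollow Textiles S.p.A. (R3): 63% × 39% = 24.57% of Beacon Services GmbH.
Chain via Silverbay Mining NL (R3): 48% × 16% = 7.68% of Beacon Services GmbH.
Chain via Ridgefield Logistics SA (R3): 93% × 18% = 16.74% of Beacon Services GmbH.
Direct interest in Beacon Services GmbH: 12%.
Aggregating (R2): 24.57% + 7.68% + 16.74% + 12% = 60.99%.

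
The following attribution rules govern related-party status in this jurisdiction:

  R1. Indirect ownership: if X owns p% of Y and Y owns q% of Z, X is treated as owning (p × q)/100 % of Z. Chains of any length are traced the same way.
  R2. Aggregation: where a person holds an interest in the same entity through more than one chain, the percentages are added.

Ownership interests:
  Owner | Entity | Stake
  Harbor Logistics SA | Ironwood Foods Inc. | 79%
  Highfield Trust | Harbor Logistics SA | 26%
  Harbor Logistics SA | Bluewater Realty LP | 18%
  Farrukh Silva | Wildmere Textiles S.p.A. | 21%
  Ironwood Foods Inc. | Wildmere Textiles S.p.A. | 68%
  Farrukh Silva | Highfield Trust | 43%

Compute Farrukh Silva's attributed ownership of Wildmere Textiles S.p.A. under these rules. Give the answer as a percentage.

27.005896%

Chain via Highfield Trust → Harbor Logistics SA → Ironwood Foods Inc. (R1): 43% × 26% × 79% × 68% = 6.005896% of Wildmere Textiles S.p.A.
Direct interest in Wildmere Textiles S.p.A: 21%.
Aggregating (R2): 6.005896% + 21% = 27.005896%.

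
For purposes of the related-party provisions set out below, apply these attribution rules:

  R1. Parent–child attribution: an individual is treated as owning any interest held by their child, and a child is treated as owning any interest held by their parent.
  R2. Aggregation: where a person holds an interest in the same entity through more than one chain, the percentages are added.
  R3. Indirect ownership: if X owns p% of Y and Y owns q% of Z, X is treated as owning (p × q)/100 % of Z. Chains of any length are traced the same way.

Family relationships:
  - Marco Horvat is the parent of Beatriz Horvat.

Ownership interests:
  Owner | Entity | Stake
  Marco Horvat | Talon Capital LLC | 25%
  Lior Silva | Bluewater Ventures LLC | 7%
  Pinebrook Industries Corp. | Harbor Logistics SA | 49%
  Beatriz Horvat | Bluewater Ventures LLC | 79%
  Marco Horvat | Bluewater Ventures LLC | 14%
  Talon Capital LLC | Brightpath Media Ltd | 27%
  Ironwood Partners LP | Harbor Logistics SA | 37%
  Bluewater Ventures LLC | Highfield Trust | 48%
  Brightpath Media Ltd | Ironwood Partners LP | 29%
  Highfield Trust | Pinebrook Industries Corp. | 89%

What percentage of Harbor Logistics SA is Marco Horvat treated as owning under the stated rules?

20.191779%

By parent–child attribution (R1), Marco Horvat is treated as also owning Beatriz Horvat's interest in Bluewater Ventures LLC, giving 14% + 79% = 93%.
Chain via Talon Capital LLC → Brightpath Media Ltd → Ironwood Partners LP (R3): 25% × 27% × 29% × 37% = 0.724275% of Harbor Logistics SA.
Chain via Bluewater Ventures LLC → Highfield Trust → Pinebrook Industries Corp. (R3): 93% × 48% × 89% × 49% = 19.467504% of Harbor Logistics SA.
Aggregating (R2): 0.724275% + 19.467504% = 20.191779%.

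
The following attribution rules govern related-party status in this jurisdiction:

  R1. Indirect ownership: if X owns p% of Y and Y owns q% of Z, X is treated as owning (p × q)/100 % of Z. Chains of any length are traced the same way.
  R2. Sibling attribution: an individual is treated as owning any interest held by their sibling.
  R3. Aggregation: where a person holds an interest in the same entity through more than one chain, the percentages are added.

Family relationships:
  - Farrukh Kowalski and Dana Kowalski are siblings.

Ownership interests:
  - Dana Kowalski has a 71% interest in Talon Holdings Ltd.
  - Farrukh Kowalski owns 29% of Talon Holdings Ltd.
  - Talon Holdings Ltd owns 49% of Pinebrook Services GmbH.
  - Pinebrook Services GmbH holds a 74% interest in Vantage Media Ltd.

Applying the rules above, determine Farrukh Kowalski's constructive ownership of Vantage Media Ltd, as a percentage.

36.26%

By sibling attribution (R2), Farrukh Kowalski is treated as also owning Dana Kowalski's interest in Talon Holdings Ltd, giving 29% + 71% = 100%.
Chain via Talon Holdings Ltd → Pinebrook Services GmbH (R1): 100% × 49% × 74% = 36.26% of Vantage Media Ltd.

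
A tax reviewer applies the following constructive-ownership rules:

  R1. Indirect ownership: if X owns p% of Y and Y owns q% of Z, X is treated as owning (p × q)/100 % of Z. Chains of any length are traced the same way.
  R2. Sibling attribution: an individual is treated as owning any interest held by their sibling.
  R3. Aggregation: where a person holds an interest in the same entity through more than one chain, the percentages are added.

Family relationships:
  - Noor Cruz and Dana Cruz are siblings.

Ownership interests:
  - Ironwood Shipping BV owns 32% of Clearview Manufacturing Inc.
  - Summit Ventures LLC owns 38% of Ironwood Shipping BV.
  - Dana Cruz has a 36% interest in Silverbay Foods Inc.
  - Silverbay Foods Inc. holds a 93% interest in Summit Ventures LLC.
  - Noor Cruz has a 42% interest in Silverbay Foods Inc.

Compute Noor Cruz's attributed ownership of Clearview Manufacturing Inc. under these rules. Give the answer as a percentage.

By sibling attribution (R2), Noor Cruz is treated as also owning Dana Cruz's interest in Silverbay Foods Inc, giving 42% + 36% = 78%.
Chain via Silverbay Foods Inc. → Summit Ventures LLC → Ironwood Shipping BV (R1): 78% × 93% × 38% × 32% = 8.820864% of Clearview Manufacturing Inc.

8.820864%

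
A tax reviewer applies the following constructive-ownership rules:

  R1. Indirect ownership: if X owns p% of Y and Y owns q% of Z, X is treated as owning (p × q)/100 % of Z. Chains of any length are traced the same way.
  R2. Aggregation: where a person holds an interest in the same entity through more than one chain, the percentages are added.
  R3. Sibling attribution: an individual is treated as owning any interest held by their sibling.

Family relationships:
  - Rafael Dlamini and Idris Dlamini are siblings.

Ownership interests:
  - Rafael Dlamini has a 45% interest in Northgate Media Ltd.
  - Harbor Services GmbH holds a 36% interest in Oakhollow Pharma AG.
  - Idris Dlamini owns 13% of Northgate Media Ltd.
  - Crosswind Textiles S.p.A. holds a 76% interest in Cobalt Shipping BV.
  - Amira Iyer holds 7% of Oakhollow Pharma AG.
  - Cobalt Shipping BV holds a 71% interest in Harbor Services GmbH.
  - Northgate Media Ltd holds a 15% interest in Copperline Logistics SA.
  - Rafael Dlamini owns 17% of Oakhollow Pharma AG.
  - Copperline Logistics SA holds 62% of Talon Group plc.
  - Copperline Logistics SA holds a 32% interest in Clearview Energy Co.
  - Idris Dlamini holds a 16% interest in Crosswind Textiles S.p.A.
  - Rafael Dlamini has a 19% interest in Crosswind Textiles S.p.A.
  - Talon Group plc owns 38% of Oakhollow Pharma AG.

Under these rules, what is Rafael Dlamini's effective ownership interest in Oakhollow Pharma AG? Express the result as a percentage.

By sibling attribution (R3), Rafael Dlamini is treated as also owning Idris Dlamini's interest in Northgate Media Ltd, giving 45% + 13% = 58%.
By sibling attribution (R3), Rafael Dlamini is treated as also owning Idris Dlamini's interest in Crosswind Textiles S.p.A, giving 19% + 16% = 35%.
Chain via Northgate Media Ltd → Copperline Logistics SA → Talon Group plc (R1): 58% × 15% × 62% × 38% = 2.04972% of Oakhollow Pharma AG.
Chain via Crosswind Textiles S.p.A. → Cobalt Shipping BV → Harbor Services GmbH (R1): 35% × 76% × 71% × 36% = 6.79896% of Oakhollow Pharma AG.
Direct interest in Oakhollow Pharma AG: 17%.
Aggregating (R2): 2.04972% + 6.79896% + 17% = 25.84868%.

25.84868%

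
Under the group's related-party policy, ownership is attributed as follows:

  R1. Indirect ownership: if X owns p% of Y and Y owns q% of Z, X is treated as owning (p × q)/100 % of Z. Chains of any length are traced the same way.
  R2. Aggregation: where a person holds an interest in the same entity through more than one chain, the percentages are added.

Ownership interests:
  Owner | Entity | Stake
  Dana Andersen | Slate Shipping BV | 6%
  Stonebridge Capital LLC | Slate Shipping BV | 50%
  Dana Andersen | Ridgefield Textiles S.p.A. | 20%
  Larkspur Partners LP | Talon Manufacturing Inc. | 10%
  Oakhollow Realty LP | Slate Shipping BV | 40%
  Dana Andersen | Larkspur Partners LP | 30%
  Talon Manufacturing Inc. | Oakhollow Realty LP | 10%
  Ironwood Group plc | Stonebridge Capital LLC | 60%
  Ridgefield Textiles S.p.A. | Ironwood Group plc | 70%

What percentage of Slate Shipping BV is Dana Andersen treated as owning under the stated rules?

Chain via Larkspur Partners LP → Talon Manufacturing Inc. → Oakhollow Realty LP (R1): 30% × 10% × 10% × 40% = 0.12% of Slate Shipping BV.
Chain via Ridgefield Textiles S.p.A. → Ironwood Group plc → Stonebridge Capital LLC (R1): 20% × 70% × 60% × 50% = 4.2% of Slate Shipping BV.
Direct interest in Slate Shipping BV: 6%.
Aggregating (R2): 0.12% + 4.2% + 6% = 10.32%.

10.32%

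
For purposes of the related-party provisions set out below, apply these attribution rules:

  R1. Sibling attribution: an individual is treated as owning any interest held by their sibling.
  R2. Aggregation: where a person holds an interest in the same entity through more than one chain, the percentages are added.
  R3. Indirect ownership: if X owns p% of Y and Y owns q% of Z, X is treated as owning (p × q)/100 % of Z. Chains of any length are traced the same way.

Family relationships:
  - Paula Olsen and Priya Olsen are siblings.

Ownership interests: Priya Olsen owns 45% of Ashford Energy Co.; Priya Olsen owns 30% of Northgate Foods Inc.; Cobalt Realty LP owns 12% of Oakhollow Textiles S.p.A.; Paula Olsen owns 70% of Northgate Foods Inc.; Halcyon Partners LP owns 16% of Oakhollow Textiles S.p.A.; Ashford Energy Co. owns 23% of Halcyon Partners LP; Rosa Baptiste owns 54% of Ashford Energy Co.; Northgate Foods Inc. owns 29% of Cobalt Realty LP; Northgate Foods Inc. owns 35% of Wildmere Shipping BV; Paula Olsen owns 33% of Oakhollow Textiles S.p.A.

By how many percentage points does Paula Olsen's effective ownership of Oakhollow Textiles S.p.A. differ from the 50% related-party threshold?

By sibling attribution (R1), Paula Olsen is treated as also owning Priya Olsen's interest in Northgate Foods Inc, giving 70% + 30% = 100%.
By sibling attribution (R1), Paula Olsen is treated as owning Priya Olsen's 45% interest in Ashford Energy Co.
Chain via Northgate Foods Inc. → Cobalt Realty LP (R3): 100% × 29% × 12% = 3.48% of Oakhollow Textiles S.p.A.
Direct interest in Oakhollow Textiles S.p.A: 33%.
Chain via Ashford Energy Co. → Halcyon Partners LP (R3): 45% × 23% × 16% = 1.656% of Oakhollow Textiles S.p.A.
Aggregating (R2): 3.48% + 33% + 1.656% = 38.136%.
38.136% falls short of the 50% threshold by 11.864 percentage points.

11.864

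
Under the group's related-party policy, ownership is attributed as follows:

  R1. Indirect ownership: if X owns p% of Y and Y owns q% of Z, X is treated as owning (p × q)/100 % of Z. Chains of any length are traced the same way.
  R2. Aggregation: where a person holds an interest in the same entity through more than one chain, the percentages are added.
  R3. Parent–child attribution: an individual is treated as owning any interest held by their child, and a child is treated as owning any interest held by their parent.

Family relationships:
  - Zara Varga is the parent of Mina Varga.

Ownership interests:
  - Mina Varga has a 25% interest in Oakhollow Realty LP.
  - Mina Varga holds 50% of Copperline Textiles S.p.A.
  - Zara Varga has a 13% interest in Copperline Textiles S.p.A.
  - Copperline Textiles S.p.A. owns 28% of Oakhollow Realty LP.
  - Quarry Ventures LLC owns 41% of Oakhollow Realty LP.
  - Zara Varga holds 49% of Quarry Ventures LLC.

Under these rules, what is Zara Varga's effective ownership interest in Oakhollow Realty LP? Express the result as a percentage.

By parent–child attribution (R3), Zara Varga is treated as also owning Mina Varga's interest in Copperline Textiles S.p.A, giving 13% + 50% = 63%.
By parent–child attribution (R3), Zara Varga is treated as owning Mina Varga's 25% interest in Oakhollow Realty LP.
Chain via Copperline Textiles S.p.A. (R1): 63% × 28% = 17.64% of Oakhollow Realty LP.
Chain via Quarry Ventures LLC (R1): 49% × 41% = 20.09% of Oakhollow Realty LP.
Direct interest in Oakhollow Realty LP: 25%.
Aggregating (R2): 17.64% + 20.09% + 25% = 62.73%.

62.73%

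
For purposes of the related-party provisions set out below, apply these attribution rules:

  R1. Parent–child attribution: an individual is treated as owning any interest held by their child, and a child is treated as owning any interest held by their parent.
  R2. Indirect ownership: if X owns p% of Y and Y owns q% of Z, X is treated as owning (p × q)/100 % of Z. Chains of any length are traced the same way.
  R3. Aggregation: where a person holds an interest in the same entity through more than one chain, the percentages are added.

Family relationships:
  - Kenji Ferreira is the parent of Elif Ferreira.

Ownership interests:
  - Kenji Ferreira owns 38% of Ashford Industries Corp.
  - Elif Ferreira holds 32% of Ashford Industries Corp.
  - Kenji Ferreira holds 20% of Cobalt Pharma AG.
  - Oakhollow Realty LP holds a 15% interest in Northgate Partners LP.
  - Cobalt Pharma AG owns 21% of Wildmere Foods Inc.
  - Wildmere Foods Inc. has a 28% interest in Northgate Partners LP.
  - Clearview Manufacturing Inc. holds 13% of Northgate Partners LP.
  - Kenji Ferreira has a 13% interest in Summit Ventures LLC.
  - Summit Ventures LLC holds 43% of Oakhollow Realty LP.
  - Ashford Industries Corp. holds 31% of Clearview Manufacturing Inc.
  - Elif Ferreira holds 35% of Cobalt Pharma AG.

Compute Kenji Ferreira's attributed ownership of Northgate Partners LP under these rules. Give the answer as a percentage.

6.8935%

By parent–child attribution (R1), Kenji Ferreira is treated as also owning Elif Ferreira's interest in Cobalt Pharma AG, giving 20% + 35% = 55%.
By parent–child attribution (R1), Kenji Ferreira is treated as also owning Elif Ferreira's interest in Ashford Industries Corp, giving 38% + 32% = 70%.
Chain via Summit Ventures LLC → Oakhollow Realty LP (R2): 13% × 43% × 15% = 0.8385% of Northgate Partners LP.
Chain via Cobalt Pharma AG → Wildmere Foods Inc. (R2): 55% × 21% × 28% = 3.234% of Northgate Partners LP.
Chain via Ashford Industries Corp. → Clearview Manufacturing Inc. (R2): 70% × 31% × 13% = 2.821% of Northgate Partners LP.
Aggregating (R3): 0.8385% + 3.234% + 2.821% = 6.8935%.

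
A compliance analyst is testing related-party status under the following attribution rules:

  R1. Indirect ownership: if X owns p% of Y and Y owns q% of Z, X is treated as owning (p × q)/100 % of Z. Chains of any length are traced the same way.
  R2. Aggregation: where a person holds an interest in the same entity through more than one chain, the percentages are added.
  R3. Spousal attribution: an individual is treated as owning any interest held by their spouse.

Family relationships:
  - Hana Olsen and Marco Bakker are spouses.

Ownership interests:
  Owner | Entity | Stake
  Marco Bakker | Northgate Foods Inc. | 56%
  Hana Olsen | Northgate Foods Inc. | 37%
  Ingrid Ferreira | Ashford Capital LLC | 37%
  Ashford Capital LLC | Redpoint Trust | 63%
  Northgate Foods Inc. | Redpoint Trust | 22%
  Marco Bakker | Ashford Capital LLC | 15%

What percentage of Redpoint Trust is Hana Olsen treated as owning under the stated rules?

By spousal attribution (R3), Hana Olsen is treated as also owning Marco Bakker's interest in Northgate Foods Inc, giving 37% + 56% = 93%.
By spousal attribution (R3), Hana Olsen is treated as owning Marco Bakker's 15% interest in Ashford Capital LLC.
Chain via Northgate Foods Inc. (R1): 93% × 22% = 20.46% of Redpoint Trust.
Chain via Ashford Capital LLC (R1): 15% × 63% = 9.45% of Redpoint Trust.
Aggregating (R2): 20.46% + 9.45% = 29.91%.

29.91%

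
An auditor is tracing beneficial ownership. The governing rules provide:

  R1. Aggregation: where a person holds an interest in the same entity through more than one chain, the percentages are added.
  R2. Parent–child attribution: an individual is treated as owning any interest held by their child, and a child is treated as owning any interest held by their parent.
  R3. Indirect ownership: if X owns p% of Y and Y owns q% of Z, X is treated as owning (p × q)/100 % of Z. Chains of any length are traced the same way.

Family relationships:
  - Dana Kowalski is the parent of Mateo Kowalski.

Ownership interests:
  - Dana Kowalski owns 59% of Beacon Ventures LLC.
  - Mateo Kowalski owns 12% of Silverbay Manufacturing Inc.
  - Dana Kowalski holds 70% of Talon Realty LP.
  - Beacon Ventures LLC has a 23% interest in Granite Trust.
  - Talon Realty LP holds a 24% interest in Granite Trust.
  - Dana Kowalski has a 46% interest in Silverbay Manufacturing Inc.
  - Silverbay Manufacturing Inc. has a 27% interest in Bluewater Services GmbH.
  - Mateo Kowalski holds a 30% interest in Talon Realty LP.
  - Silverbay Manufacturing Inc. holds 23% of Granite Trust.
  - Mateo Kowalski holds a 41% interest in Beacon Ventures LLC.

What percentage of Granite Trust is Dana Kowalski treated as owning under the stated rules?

By parent–child attribution (R2), Dana Kowalski is treated as also owning Mateo Kowalski's interest in Silverbay Manufacturing Inc, giving 46% + 12% = 58%.
By parent–child attribution (R2), Dana Kowalski is treated as also owning Mateo Kowalski's interest in Beacon Ventures LLC, giving 59% + 41% = 100%.
By parent–child attribution (R2), Dana Kowalski is treated as also owning Mateo Kowalski's interest in Talon Realty LP, giving 70% + 30% = 100%.
Chain via Silverbay Manufacturing Inc. (R3): 58% × 23% = 13.34% of Granite Trust.
Chain via Beacon Ventures LLC (R3): 100% × 23% = 23% of Granite Trust.
Chain via Talon Realty LP (R3): 100% × 24% = 24% of Granite Trust.
Aggregating (R1): 13.34% + 23% + 24% = 60.34%.

60.34%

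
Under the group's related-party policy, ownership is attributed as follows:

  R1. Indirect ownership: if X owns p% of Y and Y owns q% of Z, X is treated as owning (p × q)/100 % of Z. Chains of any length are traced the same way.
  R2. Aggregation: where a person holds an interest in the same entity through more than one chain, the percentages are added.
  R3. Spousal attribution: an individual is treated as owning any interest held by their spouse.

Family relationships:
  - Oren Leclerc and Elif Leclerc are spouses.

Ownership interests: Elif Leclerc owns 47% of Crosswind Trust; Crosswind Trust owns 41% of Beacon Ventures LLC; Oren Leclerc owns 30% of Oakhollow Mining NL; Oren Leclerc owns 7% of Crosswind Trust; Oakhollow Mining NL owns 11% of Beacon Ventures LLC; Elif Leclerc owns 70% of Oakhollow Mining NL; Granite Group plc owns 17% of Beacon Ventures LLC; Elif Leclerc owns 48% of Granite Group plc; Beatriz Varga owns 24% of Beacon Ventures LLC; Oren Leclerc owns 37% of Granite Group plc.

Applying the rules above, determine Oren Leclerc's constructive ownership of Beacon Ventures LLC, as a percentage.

By spousal attribution (R3), Oren Leclerc is treated as also owning Elif Leclerc's interest in Oakhollow Mining NL, giving 30% + 70% = 100%.
By spousal attribution (R3), Oren Leclerc is treated as also owning Elif Leclerc's interest in Granite Group plc, giving 37% + 48% = 85%.
By spousal attribution (R3), Oren Leclerc is treated as also owning Elif Leclerc's interest in Crosswind Trust, giving 7% + 47% = 54%.
Chain via Oakhollow Mining NL (R1): 100% × 11% = 11% of Beacon Ventures LLC.
Chain via Granite Group plc (R1): 85% × 17% = 14.45% of Beacon Ventures LLC.
Chain via Crosswind Trust (R1): 54% × 41% = 22.14% of Beacon Ventures LLC.
Aggregating (R2): 11% + 14.45% + 22.14% = 47.59%.

47.59%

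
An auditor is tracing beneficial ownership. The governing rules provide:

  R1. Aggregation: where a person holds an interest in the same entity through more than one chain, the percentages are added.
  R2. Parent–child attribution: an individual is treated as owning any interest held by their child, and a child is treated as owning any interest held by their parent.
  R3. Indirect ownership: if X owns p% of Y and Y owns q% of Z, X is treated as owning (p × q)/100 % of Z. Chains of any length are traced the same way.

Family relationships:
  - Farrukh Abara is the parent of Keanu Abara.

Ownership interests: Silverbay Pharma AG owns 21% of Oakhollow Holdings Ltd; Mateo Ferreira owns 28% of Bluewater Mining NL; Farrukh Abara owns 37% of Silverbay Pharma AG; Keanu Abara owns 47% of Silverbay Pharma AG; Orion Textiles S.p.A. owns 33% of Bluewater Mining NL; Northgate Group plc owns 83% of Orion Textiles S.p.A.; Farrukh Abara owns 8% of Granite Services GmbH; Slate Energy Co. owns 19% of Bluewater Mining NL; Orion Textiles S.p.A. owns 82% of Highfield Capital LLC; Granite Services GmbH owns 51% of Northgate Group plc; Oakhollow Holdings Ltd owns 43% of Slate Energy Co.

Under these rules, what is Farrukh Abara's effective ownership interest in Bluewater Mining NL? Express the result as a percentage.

2.5587%

By parent–child attribution (R2), Farrukh Abara is treated as also owning Keanu Abara's interest in Silverbay Pharma AG, giving 37% + 47% = 84%.
Chain via Silverbay Pharma AG → Oakhollow Holdings Ltd → Slate Energy Co. (R3): 84% × 21% × 43% × 19% = 1.441188% of Bluewater Mining NL.
Chain via Granite Services GmbH → Northgate Group plc → Orion Textiles S.p.A. (R3): 8% × 51% × 83% × 33% = 1.117512% of Bluewater Mining NL.
Aggregating (R1): 1.441188% + 1.117512% = 2.5587%.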